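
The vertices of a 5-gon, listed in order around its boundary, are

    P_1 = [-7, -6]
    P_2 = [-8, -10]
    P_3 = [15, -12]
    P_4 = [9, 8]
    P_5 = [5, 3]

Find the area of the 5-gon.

Apply the shoelace formula: 2A = Σ (x_i·y_{i+1} − x_{i+1}·y_i), indices taken mod 5.
Cross-terms: 22, 246, 228, -13, -9  ⇒  Σ = 474
Area = |Σ|/2 = 237.

237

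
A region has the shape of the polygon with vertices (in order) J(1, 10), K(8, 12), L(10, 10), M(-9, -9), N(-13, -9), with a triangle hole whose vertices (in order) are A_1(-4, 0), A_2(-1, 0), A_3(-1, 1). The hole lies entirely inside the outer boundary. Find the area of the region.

131

Outer boundary:
Apply the shoelace (surveyor's) formula: 2A = Σ (x_i·y_{i+1} − x_{i+1}·y_i), indices taken mod 5.
Σ = (-68) + (-40) + (0) + (-36) + (-121) = -265
Area = |Σ|/2 = 132.5.
Hole:
Apply the surveyor's formula: 2A = Σ (x_i·y_{i+1} − x_{i+1}·y_i), indices taken mod 3.
Σ = (0) + (-1) + (4) = 3
Area = |Σ|/2 = 1.5.
Net area = 132.5 − 1.5 = 131.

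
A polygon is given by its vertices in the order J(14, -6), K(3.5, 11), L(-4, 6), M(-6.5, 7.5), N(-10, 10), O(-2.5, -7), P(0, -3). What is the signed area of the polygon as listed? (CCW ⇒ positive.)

J→K: (14)(11) − (3.5)(-6) = 175
K→L: (3.5)(6) − (-4)(11) = 65
L→M: (-4)(7.5) − (-6.5)(6) = 9
M→N: (-6.5)(10) − (-10)(7.5) = 10
N→O: (-10)(-7) − (-2.5)(10) = 95
O→P: (-2.5)(-3) − (0)(-7) = 7.5
P→J: (0)(-6) − (14)(-3) = 42
Σ = 403.5
Signed area = Σ/2 = 201.75 (positive ⇒ counter-clockwise traversal).

201.75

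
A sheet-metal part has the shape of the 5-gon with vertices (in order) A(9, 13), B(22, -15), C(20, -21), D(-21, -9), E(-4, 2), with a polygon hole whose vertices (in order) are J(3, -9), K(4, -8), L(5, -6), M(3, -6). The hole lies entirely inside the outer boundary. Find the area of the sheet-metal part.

Outer boundary:
Apply the shoelace (surveyor's) formula: 2A = Σ (x_i·y_{i+1} − x_{i+1}·y_i), indices taken mod 5.
Σ = (-421) + (-162) + (-621) + (-78) + (-70) = -1352
Area = |Σ|/2 = 676.
Hole:
Apply the shoelace (surveyor's) formula: 2A = Σ (x_i·y_{i+1} − x_{i+1}·y_i), indices taken mod 4.
Σ = (12) + (16) + (-12) + (-9) = 7
Area = |Σ|/2 = 3.5.
Net area = 676 − 3.5 = 672.5.

672.5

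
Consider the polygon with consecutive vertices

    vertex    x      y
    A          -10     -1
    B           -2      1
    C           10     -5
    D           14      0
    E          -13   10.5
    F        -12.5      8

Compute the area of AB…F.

Σ = (-12) + (0) + (70) + (147) + (27.25) + (92.5) = 324.75
Area = |Σ|/2 = 162.375.

162.375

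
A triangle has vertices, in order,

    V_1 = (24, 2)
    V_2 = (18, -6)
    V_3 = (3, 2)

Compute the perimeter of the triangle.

|V_1V_2| = √((-6)² + (-8)²) = √100 = 10
|V_2V_3| = √((-15)² + (8)²) = √289 = 17
|V_3V_1| = √((21)² + (0)²) = √441 = 21
Perimeter = 10 + 17 + 21 = 48.

48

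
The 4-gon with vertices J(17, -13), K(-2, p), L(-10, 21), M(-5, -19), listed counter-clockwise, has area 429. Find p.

9

The doubled signed area Σ (x_i y_{i+1} − x_{i+1} y_i) is linear in p.
With p=0 it equals 615; the coefficient of p is 27 (from the two edges through K).
So 27·p + 615 = 2·429 = 858 ⇒ p = 9.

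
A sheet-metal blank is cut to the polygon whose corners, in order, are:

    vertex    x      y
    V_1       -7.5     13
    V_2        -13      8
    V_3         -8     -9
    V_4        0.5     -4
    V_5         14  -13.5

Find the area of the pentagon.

228.25

Apply Gauss's area formula: 2A = Σ (x_i·y_{i+1} − x_{i+1}·y_i), indices taken mod 5.
V_1→V_2: (-7.5)(8) − (-13)(13) = 109
V_2→V_3: (-13)(-9) − (-8)(8) = 181
V_3→V_4: (-8)(-4) − (0.5)(-9) = 36.5
V_4→V_5: (0.5)(-13.5) − (14)(-4) = 49.25
V_5→V_1: (14)(13) − (-7.5)(-13.5) = 80.75
Σ = 456.5
Area = |Σ|/2 = 228.25.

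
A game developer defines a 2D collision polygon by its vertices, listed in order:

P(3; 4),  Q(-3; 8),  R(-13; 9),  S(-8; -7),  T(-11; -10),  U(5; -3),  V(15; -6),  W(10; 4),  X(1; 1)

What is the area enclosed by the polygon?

Apply Gauss's area formula: 2A = Σ (x_i·y_{i+1} − x_{i+1}·y_i), indices taken mod 9.
Cross-terms: 36, 77, 163, 3, 83, 15, 120, 6, 1  ⇒  Σ = 504
Area = |Σ|/2 = 252.

252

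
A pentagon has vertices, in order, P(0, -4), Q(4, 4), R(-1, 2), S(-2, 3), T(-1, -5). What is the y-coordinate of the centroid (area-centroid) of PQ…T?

Apply the shoelace formula. First the cross-terms c_i = x_i·y_{i+1} − x_{i+1}·y_i:
  16, 12, 1, 13, 4  ⇒  2A = 46, A = 23.
Then Σ (y_i + y_{i+1})·c_i = 15, so ȳ = 15 / (6·23) = 5/46.

5/46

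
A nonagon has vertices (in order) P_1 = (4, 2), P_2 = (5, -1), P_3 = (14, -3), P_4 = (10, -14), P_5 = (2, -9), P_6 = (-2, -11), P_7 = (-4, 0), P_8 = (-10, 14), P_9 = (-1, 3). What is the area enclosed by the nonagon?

Apply the shoelace (surveyor's) formula: 2A = Σ (x_i·y_{i+1} − x_{i+1}·y_i), indices taken mod 9.
P_1→P_2: (4)(-1) − (5)(2) = -14
P_2→P_3: (5)(-3) − (14)(-1) = -1
P_3→P_4: (14)(-14) − (10)(-3) = -166
P_4→P_5: (10)(-9) − (2)(-14) = -62
P_5→P_6: (2)(-11) − (-2)(-9) = -40
P_6→P_7: (-2)(0) − (-4)(-11) = -44
P_7→P_8: (-4)(14) − (-10)(0) = -56
P_8→P_9: (-10)(3) − (-1)(14) = -16
P_9→P_1: (-1)(2) − (4)(3) = -14
Σ = -413
Area = |Σ|/2 = 206.5.

206.5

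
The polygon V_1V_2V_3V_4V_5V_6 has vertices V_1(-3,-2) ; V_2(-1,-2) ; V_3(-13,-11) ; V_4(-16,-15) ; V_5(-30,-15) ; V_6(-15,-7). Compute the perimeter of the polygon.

|V_1V_2| = √((2)² + (0)²) = √4 = 2
|V_2V_3| = √((-12)² + (-9)²) = √225 = 15
|V_3V_4| = √((-3)² + (-4)²) = √25 = 5
|V_4V_5| = √((-14)² + (0)²) = √196 = 14
|V_5V_6| = √((15)² + (8)²) = √289 = 17
|V_6V_1| = √((12)² + (5)²) = √169 = 13
Perimeter = 2 + 15 + 5 + 14 + 17 + 13 = 66.

66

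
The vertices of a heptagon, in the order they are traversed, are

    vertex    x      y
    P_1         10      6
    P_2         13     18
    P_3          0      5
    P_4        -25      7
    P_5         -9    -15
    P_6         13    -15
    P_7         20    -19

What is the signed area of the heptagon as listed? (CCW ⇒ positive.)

711.5

Apply the shoelace formula: 2A = Σ (x_i·y_{i+1} − x_{i+1}·y_i), indices taken mod 7.
Σ = (102) + (65) + (125) + (438) + (330) + (53) + (310) = 1423
Signed area = Σ/2 = 711.5 (positive ⇒ counter-clockwise traversal).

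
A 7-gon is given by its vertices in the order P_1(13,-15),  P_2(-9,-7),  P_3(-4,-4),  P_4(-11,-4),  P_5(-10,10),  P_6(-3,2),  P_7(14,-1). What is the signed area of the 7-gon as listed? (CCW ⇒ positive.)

Apply the surveyor's formula: 2A = Σ (x_i·y_{i+1} − x_{i+1}·y_i), indices taken mod 7.
P_1→P_2: (13)(-7) − (-9)(-15) = -226
P_2→P_3: (-9)(-4) − (-4)(-7) = 8
P_3→P_4: (-4)(-4) − (-11)(-4) = -28
P_4→P_5: (-11)(10) − (-10)(-4) = -150
P_5→P_6: (-10)(2) − (-3)(10) = 10
P_6→P_7: (-3)(-1) − (14)(2) = -25
P_7→P_1: (14)(-15) − (13)(-1) = -197
Σ = -608
Signed area = Σ/2 = -304 (negative ⇒ clockwise traversal).

-304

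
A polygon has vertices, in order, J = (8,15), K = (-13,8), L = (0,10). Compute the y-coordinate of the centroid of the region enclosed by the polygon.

Apply Gauss's area formula. First the cross-terms c_i = x_i·y_{i+1} − x_{i+1}·y_i:
  259, -130, -80  ⇒  2A = 49, A = 24.5.
Then Σ (y_i + y_{i+1})·c_i = 1617, so ȳ = 1617 / (6·24.5) = 11.

11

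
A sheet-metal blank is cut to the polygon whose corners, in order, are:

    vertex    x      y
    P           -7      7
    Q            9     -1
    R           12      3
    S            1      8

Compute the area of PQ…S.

69.5

Apply the surveyor's formula: 2A = Σ (x_i·y_{i+1} − x_{i+1}·y_i), indices taken mod 4.
Cross-terms: -56, 39, 93, 63  ⇒  Σ = 139
Area = |Σ|/2 = 69.5.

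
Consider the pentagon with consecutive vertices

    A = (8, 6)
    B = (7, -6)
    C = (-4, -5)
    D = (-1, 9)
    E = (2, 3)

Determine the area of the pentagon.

111.5

Apply the shoelace (surveyor's) formula: 2A = Σ (x_i·y_{i+1} − x_{i+1}·y_i), indices taken mod 5.
Cross-terms: -90, -59, -41, -21, -12  ⇒  Σ = -223
Area = |Σ|/2 = 111.5.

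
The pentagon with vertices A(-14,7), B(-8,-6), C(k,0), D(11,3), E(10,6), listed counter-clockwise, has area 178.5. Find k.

3

The doubled signed area Σ (x_i y_{i+1} − x_{i+1} y_i) is linear in k.
With k=0 it equals 330; the coefficient of k is 9 (from the two edges through C).
So 9·k + 330 = 2·178.5 = 357 ⇒ k = 3.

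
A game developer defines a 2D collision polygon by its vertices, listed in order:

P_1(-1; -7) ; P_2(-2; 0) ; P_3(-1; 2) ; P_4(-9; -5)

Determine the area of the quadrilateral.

31.5

Apply Gauss's area formula: 2A = Σ (x_i·y_{i+1} − x_{i+1}·y_i), indices taken mod 4.
Σ = (-14) + (-4) + (23) + (58) = 63
Area = |Σ|/2 = 31.5.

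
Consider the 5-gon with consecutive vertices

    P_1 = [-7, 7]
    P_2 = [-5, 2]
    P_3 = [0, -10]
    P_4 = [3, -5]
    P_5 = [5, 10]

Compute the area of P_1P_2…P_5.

Apply the shoelace formula: 2A = Σ (x_i·y_{i+1} − x_{i+1}·y_i), indices taken mod 5.
P_1→P_2: (-7)(2) − (-5)(7) = 21
P_2→P_3: (-5)(-10) − (0)(2) = 50
P_3→P_4: (0)(-5) − (3)(-10) = 30
P_4→P_5: (3)(10) − (5)(-5) = 55
P_5→P_1: (5)(7) − (-7)(10) = 105
Σ = 261
Area = |Σ|/2 = 130.5.

130.5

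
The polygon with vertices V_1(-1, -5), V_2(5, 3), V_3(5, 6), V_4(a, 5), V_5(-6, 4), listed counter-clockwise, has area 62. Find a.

The doubled signed area Σ (x_i y_{i+1} − x_{i+1} y_i) is linear in a.
With a=0 it equals 126; the coefficient of a is -2 (from the two edges through V_4).
So -2·a + 126 = 2·62 = 124 ⇒ a = 1.

1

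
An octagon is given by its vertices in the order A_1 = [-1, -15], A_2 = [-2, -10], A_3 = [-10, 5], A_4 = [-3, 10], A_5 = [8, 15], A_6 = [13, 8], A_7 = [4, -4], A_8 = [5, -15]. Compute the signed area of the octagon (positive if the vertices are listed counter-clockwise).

Apply Gauss's area formula: 2A = Σ (x_i·y_{i+1} − x_{i+1}·y_i), indices taken mod 8.
A_1→A_2: (-1)(-10) − (-2)(-15) = -20
A_2→A_3: (-2)(5) − (-10)(-10) = -110
A_3→A_4: (-10)(10) − (-3)(5) = -85
A_4→A_5: (-3)(15) − (8)(10) = -125
A_5→A_6: (8)(8) − (13)(15) = -131
A_6→A_7: (13)(-4) − (4)(8) = -84
A_7→A_8: (4)(-15) − (5)(-4) = -40
A_8→A_1: (5)(-15) − (-1)(-15) = -90
Σ = -685
Signed area = Σ/2 = -342.5 (negative ⇒ clockwise traversal).

-342.5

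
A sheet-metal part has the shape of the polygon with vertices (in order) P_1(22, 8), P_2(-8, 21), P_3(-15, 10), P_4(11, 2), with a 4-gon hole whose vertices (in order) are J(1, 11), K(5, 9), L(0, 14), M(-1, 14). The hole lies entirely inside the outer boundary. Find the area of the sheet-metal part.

Outer boundary:
P_1→P_2: (22)(21) − (-8)(8) = 526
P_2→P_3: (-8)(10) − (-15)(21) = 235
P_3→P_4: (-15)(2) − (11)(10) = -140
P_4→P_1: (11)(8) − (22)(2) = 44
Σ = 665
Area = |Σ|/2 = 332.5.
Hole:
Apply Gauss's area formula: 2A = Σ (x_i·y_{i+1} − x_{i+1}·y_i), indices taken mod 4.
J→K: (1)(9) − (5)(11) = -46
K→L: (5)(14) − (0)(9) = 70
L→M: (0)(14) − (-1)(14) = 14
M→J: (-1)(11) − (1)(14) = -25
Σ = 13
Area = |Σ|/2 = 6.5.
Net area = 332.5 − 6.5 = 326.

326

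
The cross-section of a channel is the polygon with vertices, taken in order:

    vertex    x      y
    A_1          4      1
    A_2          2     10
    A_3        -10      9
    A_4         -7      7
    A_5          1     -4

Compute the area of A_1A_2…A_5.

Cross-terms: 38, 118, -7, 21, 17  ⇒  Σ = 187
Area = |Σ|/2 = 93.5.

93.5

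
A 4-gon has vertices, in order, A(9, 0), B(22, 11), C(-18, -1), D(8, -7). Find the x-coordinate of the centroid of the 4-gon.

146/59

Apply the shoelace (surveyor's) formula. First the cross-terms c_i = x_i·y_{i+1} − x_{i+1}·y_i:
  99, 176, 134, 63  ⇒  2A = 472, A = 236.
Then Σ (x_i + x_{i+1})·c_i = 3504, so x̄ = 3504 / (6·236) = 146/59.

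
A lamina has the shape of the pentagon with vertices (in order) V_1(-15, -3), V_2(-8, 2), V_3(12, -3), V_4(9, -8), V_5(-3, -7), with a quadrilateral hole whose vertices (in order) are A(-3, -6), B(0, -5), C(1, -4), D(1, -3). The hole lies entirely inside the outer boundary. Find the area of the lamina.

Outer boundary:
Cross-terms: -54, 0, -69, -87, -96  ⇒  Σ = -306
Area = |Σ|/2 = 153.
Hole:
Apply Gauss's area formula: 2A = Σ (x_i·y_{i+1} − x_{i+1}·y_i), indices taken mod 4.
Cross-terms: 15, 5, 1, -15  ⇒  Σ = 6
Area = |Σ|/2 = 3.
Net area = 153 − 3 = 150.

150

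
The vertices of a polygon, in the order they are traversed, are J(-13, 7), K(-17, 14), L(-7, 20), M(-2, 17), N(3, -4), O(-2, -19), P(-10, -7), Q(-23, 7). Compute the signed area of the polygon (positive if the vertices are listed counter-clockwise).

Apply Gauss's area formula: 2A = Σ (x_i·y_{i+1} − x_{i+1}·y_i), indices taken mod 8.
Cross-terms: -63, -242, -79, -43, -65, -176, -231, -70  ⇒  Σ = -969
Signed area = Σ/2 = -484.5 (negative ⇒ clockwise traversal).

-484.5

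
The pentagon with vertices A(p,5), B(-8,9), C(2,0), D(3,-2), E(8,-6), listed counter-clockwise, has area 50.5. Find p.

3

The doubled signed area Σ (x_i y_{i+1} − x_{i+1} y_i) is linear in p.
With p=0 it equals 56; the coefficient of p is 15 (from the two edges through A).
So 15·p + 56 = 2·50.5 = 101 ⇒ p = 3.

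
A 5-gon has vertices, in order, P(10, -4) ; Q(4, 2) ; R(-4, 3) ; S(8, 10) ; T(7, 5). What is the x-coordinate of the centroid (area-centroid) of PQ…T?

382/87

Apply Gauss's area formula. First the cross-terms c_i = x_i·y_{i+1} − x_{i+1}·y_i:
  36, 20, -64, -30, -78  ⇒  2A = -116, A = -58.
Then Σ (x_i + x_{i+1})·c_i = -1528, so x̄ = -1528 / (6·(-58)) = 382/87.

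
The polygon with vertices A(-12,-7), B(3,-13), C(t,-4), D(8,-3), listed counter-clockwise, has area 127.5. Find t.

Write out the shoelace sum; only the two edges meeting at C involve t:
2·Area = [(3·(-4) − t·(-13)) + (t·(-3) − 8·(-4))] + 85
       = 10·t + 105 = 255
⇒ t = 15.

15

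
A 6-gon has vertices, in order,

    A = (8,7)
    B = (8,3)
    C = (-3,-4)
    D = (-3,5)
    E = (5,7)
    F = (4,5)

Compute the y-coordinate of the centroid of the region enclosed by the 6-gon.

32/13

Apply the shoelace formula. First the cross-terms c_i = x_i·y_{i+1} − x_{i+1}·y_i:
  -32, -23, -27, -46, -3, -12  ⇒  2A = -143, A = -71.5.
Then Σ (y_i + y_{i+1})·c_i = -1056, so ȳ = -1056 / (6·(-71.5)) = 32/13.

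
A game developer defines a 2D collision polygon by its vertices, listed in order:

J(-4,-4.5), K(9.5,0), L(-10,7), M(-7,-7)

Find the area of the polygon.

Apply the shoelace (surveyor's) formula: 2A = Σ (x_i·y_{i+1} − x_{i+1}·y_i), indices taken mod 4.
J→K: (-4)(0) − (9.5)(-4.5) = 42.75
K→L: (9.5)(7) − (-10)(0) = 66.5
L→M: (-10)(-7) − (-7)(7) = 119
M→J: (-7)(-4.5) − (-4)(-7) = 3.5
Σ = 231.75
Area = |Σ|/2 = 115.875.

115.875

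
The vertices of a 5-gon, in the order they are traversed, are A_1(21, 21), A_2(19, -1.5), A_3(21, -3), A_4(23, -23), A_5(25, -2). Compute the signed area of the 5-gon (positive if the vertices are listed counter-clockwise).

Apply the shoelace (surveyor's) formula: 2A = Σ (x_i·y_{i+1} − x_{i+1}·y_i), indices taken mod 5.
Σ = (-430.5) + (-25.5) + (-414) + (529) + (567) = 226
Signed area = Σ/2 = 113 (positive ⇒ counter-clockwise traversal).

113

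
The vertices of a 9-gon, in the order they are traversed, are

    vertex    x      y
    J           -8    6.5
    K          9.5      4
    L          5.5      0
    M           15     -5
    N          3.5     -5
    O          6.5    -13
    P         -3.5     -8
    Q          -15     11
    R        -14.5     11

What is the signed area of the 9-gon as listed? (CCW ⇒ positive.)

Σ = (-93.75) + (-22) + (-27.5) + (-57.5) + (-13) + (-97.5) + (-158.5) + (-5.5) + (-6.25) = -481.5
Signed area = Σ/2 = -240.75 (negative ⇒ clockwise traversal).

-240.75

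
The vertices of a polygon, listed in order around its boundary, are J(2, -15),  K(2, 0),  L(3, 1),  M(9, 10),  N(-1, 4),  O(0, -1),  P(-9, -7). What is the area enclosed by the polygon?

120

Apply the shoelace (surveyor's) formula: 2A = Σ (x_i·y_{i+1} − x_{i+1}·y_i), indices taken mod 7.
Σ = (30) + (2) + (21) + (46) + (1) + (-9) + (149) = 240
Area = |Σ|/2 = 120.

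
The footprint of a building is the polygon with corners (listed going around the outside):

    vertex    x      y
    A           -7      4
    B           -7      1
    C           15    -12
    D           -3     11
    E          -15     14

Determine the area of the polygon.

190

Apply the shoelace formula: 2A = Σ (x_i·y_{i+1} − x_{i+1}·y_i), indices taken mod 5.
Cross-terms: 21, 69, 129, 123, 38  ⇒  Σ = 380
Area = |Σ|/2 = 190.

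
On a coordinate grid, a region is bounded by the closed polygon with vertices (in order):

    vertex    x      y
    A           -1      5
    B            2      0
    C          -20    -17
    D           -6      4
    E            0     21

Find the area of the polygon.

165.5

Apply Gauss's area formula: 2A = Σ (x_i·y_{i+1} − x_{i+1}·y_i), indices taken mod 5.
Σ = (-10) + (-34) + (-182) + (-126) + (21) = -331
Area = |Σ|/2 = 165.5.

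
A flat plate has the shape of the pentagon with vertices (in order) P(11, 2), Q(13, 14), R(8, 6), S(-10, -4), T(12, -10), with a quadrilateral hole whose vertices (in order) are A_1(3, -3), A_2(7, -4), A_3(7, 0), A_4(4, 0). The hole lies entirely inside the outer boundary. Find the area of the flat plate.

189.5

Outer boundary:
Apply Gauss's area formula: 2A = Σ (x_i·y_{i+1} − x_{i+1}·y_i), indices taken mod 5.
P→Q: (11)(14) − (13)(2) = 128
Q→R: (13)(6) − (8)(14) = -34
R→S: (8)(-4) − (-10)(6) = 28
S→T: (-10)(-10) − (12)(-4) = 148
T→P: (12)(2) − (11)(-10) = 134
Σ = 404
Area = |Σ|/2 = 202.
Hole:
Apply the shoelace formula: 2A = Σ (x_i·y_{i+1} − x_{i+1}·y_i), indices taken mod 4.
Σ = (9) + (28) + (0) + (-12) = 25
Area = |Σ|/2 = 12.5.
Net area = 202 − 12.5 = 189.5.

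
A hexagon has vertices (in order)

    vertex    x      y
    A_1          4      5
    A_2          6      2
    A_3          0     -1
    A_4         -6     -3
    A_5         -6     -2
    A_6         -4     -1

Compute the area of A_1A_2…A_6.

Apply Gauss's area formula: 2A = Σ (x_i·y_{i+1} − x_{i+1}·y_i), indices taken mod 6.
Σ = (-22) + (-6) + (-6) + (-6) + (-2) + (-16) = -58
Area = |Σ|/2 = 29.

29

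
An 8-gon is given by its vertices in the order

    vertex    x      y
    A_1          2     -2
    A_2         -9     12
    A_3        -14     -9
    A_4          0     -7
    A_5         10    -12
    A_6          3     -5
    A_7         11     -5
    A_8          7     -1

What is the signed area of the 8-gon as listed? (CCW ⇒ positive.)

230.5

Apply the shoelace (surveyor's) formula: 2A = Σ (x_i·y_{i+1} − x_{i+1}·y_i), indices taken mod 8.
Σ = (6) + (249) + (98) + (70) + (-14) + (40) + (24) + (-12) = 461
Signed area = Σ/2 = 230.5 (positive ⇒ counter-clockwise traversal).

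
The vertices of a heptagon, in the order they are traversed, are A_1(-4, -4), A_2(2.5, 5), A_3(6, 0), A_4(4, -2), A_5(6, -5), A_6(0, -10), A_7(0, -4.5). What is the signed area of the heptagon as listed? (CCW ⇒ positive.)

-69

Apply the shoelace (surveyor's) formula: 2A = Σ (x_i·y_{i+1} − x_{i+1}·y_i), indices taken mod 7.
A_1→A_2: (-4)(5) − (2.5)(-4) = -10
A_2→A_3: (2.5)(0) − (6)(5) = -30
A_3→A_4: (6)(-2) − (4)(0) = -12
A_4→A_5: (4)(-5) − (6)(-2) = -8
A_5→A_6: (6)(-10) − (0)(-5) = -60
A_6→A_7: (0)(-4.5) − (0)(-10) = 0
A_7→A_1: (0)(-4) − (-4)(-4.5) = -18
Σ = -138
Signed area = Σ/2 = -69 (negative ⇒ clockwise traversal).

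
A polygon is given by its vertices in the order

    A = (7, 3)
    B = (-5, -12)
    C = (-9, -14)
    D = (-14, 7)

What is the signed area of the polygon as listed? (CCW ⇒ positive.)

-228.5

Σ = (-69) + (-38) + (-259) + (-91) = -457
Signed area = Σ/2 = -228.5 (negative ⇒ clockwise traversal).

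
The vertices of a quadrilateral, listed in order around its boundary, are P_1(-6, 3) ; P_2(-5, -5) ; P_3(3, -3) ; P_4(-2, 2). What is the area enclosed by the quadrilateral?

Apply the shoelace (surveyor's) formula: 2A = Σ (x_i·y_{i+1} − x_{i+1}·y_i), indices taken mod 4.
Σ = (45) + (30) + (0) + (6) = 81
Area = |Σ|/2 = 40.5.

40.5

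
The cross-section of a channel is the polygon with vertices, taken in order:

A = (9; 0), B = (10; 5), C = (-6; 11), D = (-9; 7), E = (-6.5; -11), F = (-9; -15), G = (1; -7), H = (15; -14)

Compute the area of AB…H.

Σ = (45) + (140) + (57) + (144.5) + (-1.5) + (78) + (91) + (126) = 680
Area = |Σ|/2 = 340.

340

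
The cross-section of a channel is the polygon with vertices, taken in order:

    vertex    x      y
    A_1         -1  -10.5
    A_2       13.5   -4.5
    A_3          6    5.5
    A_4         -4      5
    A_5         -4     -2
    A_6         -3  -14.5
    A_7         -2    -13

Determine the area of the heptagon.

198.75

Apply the shoelace (surveyor's) formula: 2A = Σ (x_i·y_{i+1} − x_{i+1}·y_i), indices taken mod 7.
A_1→A_2: (-1)(-4.5) − (13.5)(-10.5) = 146.25
A_2→A_3: (13.5)(5.5) − (6)(-4.5) = 101.25
A_3→A_4: (6)(5) − (-4)(5.5) = 52
A_4→A_5: (-4)(-2) − (-4)(5) = 28
A_5→A_6: (-4)(-14.5) − (-3)(-2) = 52
A_6→A_7: (-3)(-13) − (-2)(-14.5) = 10
A_7→A_1: (-2)(-10.5) − (-1)(-13) = 8
Σ = 397.5
Area = |Σ|/2 = 198.75.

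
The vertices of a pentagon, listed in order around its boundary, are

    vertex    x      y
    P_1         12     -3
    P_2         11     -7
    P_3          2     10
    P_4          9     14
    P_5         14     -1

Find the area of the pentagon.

112

Apply the shoelace (surveyor's) formula: 2A = Σ (x_i·y_{i+1} − x_{i+1}·y_i), indices taken mod 5.
Cross-terms: -51, 124, -62, -205, -30  ⇒  Σ = -224
Area = |Σ|/2 = 112.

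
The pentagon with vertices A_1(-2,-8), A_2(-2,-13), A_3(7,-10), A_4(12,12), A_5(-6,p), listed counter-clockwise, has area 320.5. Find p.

14

The doubled signed area Σ (x_i y_{i+1} − x_{i+1} y_i) is linear in p.
With p=0 it equals 445; the coefficient of p is 14 (from the two edges through A_5).
So 14·p + 445 = 2·320.5 = 641 ⇒ p = 14.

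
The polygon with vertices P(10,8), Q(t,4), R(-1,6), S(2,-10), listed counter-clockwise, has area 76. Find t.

The doubled signed area Σ (x_i y_{i+1} − x_{i+1} y_i) is linear in t.
With t=0 it equals 158; the coefficient of t is -2 (from the two edges through Q).
So -2·t + 158 = 2·76 = 152 ⇒ t = 3.

3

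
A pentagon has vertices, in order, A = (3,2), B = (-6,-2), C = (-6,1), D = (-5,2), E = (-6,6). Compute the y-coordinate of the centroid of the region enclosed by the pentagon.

129/67

Apply the surveyor's formula. First the cross-terms c_i = x_i·y_{i+1} − x_{i+1}·y_i:
  6, -18, -7, -18, -30  ⇒  2A = -67, A = -33.5.
Then Σ (y_i + y_{i+1})·c_i = -387, so ȳ = -387 / (6·(-33.5)) = 129/67.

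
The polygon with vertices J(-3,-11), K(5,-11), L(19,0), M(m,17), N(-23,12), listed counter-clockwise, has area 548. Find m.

-17

The doubled signed area Σ (x_i y_{i+1} − x_{i+1} y_i) is linear in m.
With m=0 it equals 1300; the coefficient of m is 12 (from the two edges through M).
So 12·m + 1300 = 2·548 = 1096 ⇒ m = -17.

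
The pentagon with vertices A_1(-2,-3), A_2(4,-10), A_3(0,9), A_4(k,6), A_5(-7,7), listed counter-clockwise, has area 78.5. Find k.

-6

Write out the shoelace sum; only the two edges meeting at A_4 involve k:
2·Area = [(0·6 − k·9) + (k·7 − (-7)·6)] + 103
       = -2·k + 145 = 157
⇒ k = -6.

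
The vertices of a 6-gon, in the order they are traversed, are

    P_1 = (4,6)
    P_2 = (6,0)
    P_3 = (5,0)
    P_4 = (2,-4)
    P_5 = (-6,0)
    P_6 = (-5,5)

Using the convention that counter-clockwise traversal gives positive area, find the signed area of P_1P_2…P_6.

P_1→P_2: (4)(0) − (6)(6) = -36
P_2→P_3: (6)(0) − (5)(0) = 0
P_3→P_4: (5)(-4) − (2)(0) = -20
P_4→P_5: (2)(0) − (-6)(-4) = -24
P_5→P_6: (-6)(5) − (-5)(0) = -30
P_6→P_1: (-5)(6) − (4)(5) = -50
Σ = -160
Signed area = Σ/2 = -80 (negative ⇒ clockwise traversal).

-80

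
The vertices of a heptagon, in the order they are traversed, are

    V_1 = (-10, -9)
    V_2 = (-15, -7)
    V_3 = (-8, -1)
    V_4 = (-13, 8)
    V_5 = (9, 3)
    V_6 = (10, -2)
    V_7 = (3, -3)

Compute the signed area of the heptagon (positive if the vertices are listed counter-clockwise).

Apply the surveyor's formula: 2A = Σ (x_i·y_{i+1} − x_{i+1}·y_i), indices taken mod 7.
Σ = (-65) + (-41) + (-77) + (-111) + (-48) + (-24) + (-57) = -423
Signed area = Σ/2 = -211.5 (negative ⇒ clockwise traversal).

-211.5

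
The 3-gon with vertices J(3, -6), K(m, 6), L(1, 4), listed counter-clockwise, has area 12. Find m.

3

Write out the shoelace sum; only the two edges meeting at K involve m:
2·Area = [(3·6 − m·(-6)) + (m·4 − 1·6)] + -18
       = 10·m + -6 = 24
⇒ m = 3.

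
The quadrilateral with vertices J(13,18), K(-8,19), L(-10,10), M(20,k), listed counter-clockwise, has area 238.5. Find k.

8

Write out the shoelace sum; only the two edges meeting at M involve k:
2·Area = [((-10)·k − 20·10) + (20·18 − 13·k)] + 501
       = -23·k + 661 = 477
⇒ k = 8.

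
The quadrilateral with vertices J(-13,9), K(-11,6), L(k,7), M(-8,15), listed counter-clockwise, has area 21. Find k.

-9

Write out the shoelace sum; only the two edges meeting at L involve k:
2·Area = [((-11)·7 − k·6) + (k·15 − (-8)·7)] + 144
       = 9·k + 123 = 42
⇒ k = -9.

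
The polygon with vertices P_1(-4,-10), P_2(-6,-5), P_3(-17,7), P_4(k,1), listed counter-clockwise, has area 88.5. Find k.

-21

The doubled signed area Σ (x_i y_{i+1} − x_{i+1} y_i) is linear in k.
With k=0 it equals -180; the coefficient of k is -17 (from the two edges through P_4).
So -17·k + -180 = 2·88.5 = 177 ⇒ k = -21.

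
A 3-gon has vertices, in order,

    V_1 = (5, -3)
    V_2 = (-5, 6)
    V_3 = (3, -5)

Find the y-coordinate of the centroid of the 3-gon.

Apply the surveyor's formula. First the cross-terms c_i = x_i·y_{i+1} − x_{i+1}·y_i:
  15, 7, 16  ⇒  2A = 38, A = 19.
Then Σ (y_i + y_{i+1})·c_i = -76, so ȳ = -76 / (6·19) = -2/3.

-2/3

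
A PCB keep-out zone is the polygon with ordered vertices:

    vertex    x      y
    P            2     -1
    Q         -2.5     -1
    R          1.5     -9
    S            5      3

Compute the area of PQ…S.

Σ = (-4.5) + (24) + (49.5) + (-11) = 58
Area = |Σ|/2 = 29.

29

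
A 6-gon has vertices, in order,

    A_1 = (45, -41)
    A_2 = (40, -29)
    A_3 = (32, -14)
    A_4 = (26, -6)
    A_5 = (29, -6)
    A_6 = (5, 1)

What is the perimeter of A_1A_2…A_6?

126

|A_1A_2| = √((-5)² + (12)²) = √169 = 13
|A_2A_3| = √((-8)² + (15)²) = √289 = 17
|A_3A_4| = √((-6)² + (8)²) = √100 = 10
|A_4A_5| = √((3)² + (0)²) = √9 = 3
|A_5A_6| = √((-24)² + (7)²) = √625 = 25
|A_6A_1| = √((40)² + (-42)²) = √3364 = 58
Perimeter = 13 + 17 + 10 + 3 + 25 + 58 = 126.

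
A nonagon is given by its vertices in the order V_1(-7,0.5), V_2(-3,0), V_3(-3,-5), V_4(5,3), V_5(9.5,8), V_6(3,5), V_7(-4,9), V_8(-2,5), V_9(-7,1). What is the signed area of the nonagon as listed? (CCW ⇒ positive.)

74.5

Σ = (1.5) + (15) + (16) + (11.5) + (23.5) + (47) + (-2) + (33) + (3.5) = 149
Signed area = Σ/2 = 74.5 (positive ⇒ counter-clockwise traversal).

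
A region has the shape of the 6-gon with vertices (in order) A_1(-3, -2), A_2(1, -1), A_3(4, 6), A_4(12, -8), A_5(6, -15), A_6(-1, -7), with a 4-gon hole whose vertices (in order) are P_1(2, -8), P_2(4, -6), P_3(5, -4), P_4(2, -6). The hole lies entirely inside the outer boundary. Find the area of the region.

Outer boundary:
Apply the shoelace formula: 2A = Σ (x_i·y_{i+1} − x_{i+1}·y_i), indices taken mod 6.
Σ = (5) + (10) + (-104) + (-132) + (-57) + (-19) = -297
Area = |Σ|/2 = 148.5.
Hole:
Apply the surveyor's formula: 2A = Σ (x_i·y_{i+1} − x_{i+1}·y_i), indices taken mod 4.
P_1→P_2: (2)(-6) − (4)(-8) = 20
P_2→P_3: (4)(-4) − (5)(-6) = 14
P_3→P_4: (5)(-6) − (2)(-4) = -22
P_4→P_1: (2)(-8) − (2)(-6) = -4
Σ = 8
Area = |Σ|/2 = 4.
Net area = 148.5 − 4 = 144.5.

144.5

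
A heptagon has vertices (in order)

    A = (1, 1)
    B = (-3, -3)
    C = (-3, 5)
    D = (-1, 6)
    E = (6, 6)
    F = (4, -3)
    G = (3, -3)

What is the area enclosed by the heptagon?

Apply the surveyor's formula: 2A = Σ (x_i·y_{i+1} − x_{i+1}·y_i), indices taken mod 7.
A→B: (1)(-3) − (-3)(1) = 0
B→C: (-3)(5) − (-3)(-3) = -24
C→D: (-3)(6) − (-1)(5) = -13
D→E: (-1)(6) − (6)(6) = -42
E→F: (6)(-3) − (4)(6) = -42
F→G: (4)(-3) − (3)(-3) = -3
G→A: (3)(1) − (1)(-3) = 6
Σ = -118
Area = |Σ|/2 = 59.

59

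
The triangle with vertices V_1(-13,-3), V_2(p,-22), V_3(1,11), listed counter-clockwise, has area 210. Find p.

-2

Write out the shoelace sum; only the two edges meeting at V_2 involve p:
2·Area = [((-13)·(-22) − p·(-3)) + (p·11 − 1·(-22))] + 140
       = 14·p + 448 = 420
⇒ p = -2.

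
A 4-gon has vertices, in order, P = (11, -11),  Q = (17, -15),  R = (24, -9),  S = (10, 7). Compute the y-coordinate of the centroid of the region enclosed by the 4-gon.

Apply Gauss's area formula. First the cross-terms c_i = x_i·y_{i+1} − x_{i+1}·y_i:
  22, 207, 258, -187  ⇒  2A = 300, A = 150.
Then Σ (y_i + y_{i+1})·c_i = -5308, so ȳ = -5308 / (6·150) = -1327/225.

-1327/225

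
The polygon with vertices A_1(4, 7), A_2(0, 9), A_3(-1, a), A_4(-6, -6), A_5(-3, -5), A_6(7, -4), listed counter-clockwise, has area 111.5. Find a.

Write out the shoelace sum; only the two edges meeting at A_3 involve a:
2·Area = [(0·a − (-1)·9) + ((-1)·(-6) − (-6)·a)] + 160
       = 6·a + 175 = 223
⇒ a = 8.

8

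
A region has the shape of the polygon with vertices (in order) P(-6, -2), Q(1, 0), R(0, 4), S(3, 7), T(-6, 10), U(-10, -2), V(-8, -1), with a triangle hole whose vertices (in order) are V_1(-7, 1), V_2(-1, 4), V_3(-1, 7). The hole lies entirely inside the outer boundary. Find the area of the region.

Outer boundary:
Apply the shoelace formula: 2A = Σ (x_i·y_{i+1} − x_{i+1}·y_i), indices taken mod 7.
P→Q: (-6)(0) − (1)(-2) = 2
Q→R: (1)(4) − (0)(0) = 4
R→S: (0)(7) − (3)(4) = -12
S→T: (3)(10) − (-6)(7) = 72
T→U: (-6)(-2) − (-10)(10) = 112
U→V: (-10)(-1) − (-8)(-2) = -6
V→P: (-8)(-2) − (-6)(-1) = 10
Σ = 182
Area = |Σ|/2 = 91.
Hole:
Apply Gauss's area formula: 2A = Σ (x_i·y_{i+1} − x_{i+1}·y_i), indices taken mod 3.
Σ = (-27) + (-3) + (48) = 18
Area = |Σ|/2 = 9.
Net area = 91 − 9 = 82.

82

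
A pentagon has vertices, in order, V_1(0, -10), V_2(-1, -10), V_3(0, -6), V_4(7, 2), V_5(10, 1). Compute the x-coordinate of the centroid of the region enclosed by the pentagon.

Apply the shoelace formula. First the cross-terms c_i = x_i·y_{i+1} − x_{i+1}·y_i:
  -10, 6, 42, -13, -100  ⇒  2A = -75, A = -37.5.
Then Σ (x_i + x_{i+1})·c_i = -923, so x̄ = -923 / (6·(-37.5)) = 923/225.

923/225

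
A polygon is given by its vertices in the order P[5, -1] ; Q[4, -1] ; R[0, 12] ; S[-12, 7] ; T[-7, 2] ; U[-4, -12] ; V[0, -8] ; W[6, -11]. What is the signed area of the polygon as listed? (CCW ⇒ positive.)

218.5

Apply Gauss's area formula: 2A = Σ (x_i·y_{i+1} − x_{i+1}·y_i), indices taken mod 8.
P→Q: (5)(-1) − (4)(-1) = -1
Q→R: (4)(12) − (0)(-1) = 48
R→S: (0)(7) − (-12)(12) = 144
S→T: (-12)(2) − (-7)(7) = 25
T→U: (-7)(-12) − (-4)(2) = 92
U→V: (-4)(-8) − (0)(-12) = 32
V→W: (0)(-11) − (6)(-8) = 48
W→P: (6)(-1) − (5)(-11) = 49
Σ = 437
Signed area = Σ/2 = 218.5 (positive ⇒ counter-clockwise traversal).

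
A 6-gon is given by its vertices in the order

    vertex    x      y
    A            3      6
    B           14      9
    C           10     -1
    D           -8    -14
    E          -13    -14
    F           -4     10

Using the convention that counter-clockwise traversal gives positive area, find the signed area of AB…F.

Apply Gauss's area formula: 2A = Σ (x_i·y_{i+1} − x_{i+1}·y_i), indices taken mod 6.
Σ = (-57) + (-104) + (-148) + (-70) + (-186) + (-54) = -619
Signed area = Σ/2 = -309.5 (negative ⇒ clockwise traversal).

-309.5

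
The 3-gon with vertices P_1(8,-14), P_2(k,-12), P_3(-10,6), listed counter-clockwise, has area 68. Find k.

Write out the shoelace sum; only the two edges meeting at P_2 involve k:
2·Area = [(8·(-12) − k·(-14)) + (k·6 − (-10)·(-12))] + 92
       = 20·k + -124 = 136
⇒ k = 13.

13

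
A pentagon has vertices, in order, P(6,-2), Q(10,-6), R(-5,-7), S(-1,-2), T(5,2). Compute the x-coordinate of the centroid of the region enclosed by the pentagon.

Apply the surveyor's formula. First the cross-terms c_i = x_i·y_{i+1} − x_{i+1}·y_i:
  -16, -100, 3, 8, -22  ⇒  2A = -127, A = -63.5.
Then Σ (x_i + x_{i+1})·c_i = -984, so x̄ = -984 / (6·(-63.5)) = 328/127.

328/127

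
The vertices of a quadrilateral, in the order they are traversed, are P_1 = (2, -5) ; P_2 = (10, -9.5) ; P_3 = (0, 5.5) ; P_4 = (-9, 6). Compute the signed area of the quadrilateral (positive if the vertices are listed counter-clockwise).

84.25

Apply the shoelace formula: 2A = Σ (x_i·y_{i+1} − x_{i+1}·y_i), indices taken mod 4.
Σ = (31) + (55) + (49.5) + (33) = 168.5
Signed area = Σ/2 = 84.25 (positive ⇒ counter-clockwise traversal).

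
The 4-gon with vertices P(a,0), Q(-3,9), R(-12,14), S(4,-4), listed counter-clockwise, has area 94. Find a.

The doubled signed area Σ (x_i y_{i+1} − x_{i+1} y_i) is linear in a.
With a=0 it equals 58; the coefficient of a is 13 (from the two edges through P).
So 13·a + 58 = 2·94 = 188 ⇒ a = 10.

10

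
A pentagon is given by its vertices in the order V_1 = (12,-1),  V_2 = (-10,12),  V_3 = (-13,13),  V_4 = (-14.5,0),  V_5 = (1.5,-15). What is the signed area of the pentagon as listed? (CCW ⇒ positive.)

372.25

Cross-terms: 134, 26, 188.5, 217.5, 178.5  ⇒  Σ = 744.5
Signed area = Σ/2 = 372.25 (positive ⇒ counter-clockwise traversal).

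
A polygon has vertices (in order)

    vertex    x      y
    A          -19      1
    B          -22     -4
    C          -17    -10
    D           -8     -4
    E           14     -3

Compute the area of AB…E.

137.5

Cross-terms: 98, 152, -12, 80, -43  ⇒  Σ = 275
Area = |Σ|/2 = 137.5.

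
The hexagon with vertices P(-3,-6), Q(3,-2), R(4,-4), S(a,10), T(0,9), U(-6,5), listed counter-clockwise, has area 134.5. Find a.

Write out the shoelace sum; only the two edges meeting at S involve a:
2·Area = [(4·10 − a·(-4)) + (a·9 − 0·10)] + 125
       = 13·a + 165 = 269
⇒ a = 8.

8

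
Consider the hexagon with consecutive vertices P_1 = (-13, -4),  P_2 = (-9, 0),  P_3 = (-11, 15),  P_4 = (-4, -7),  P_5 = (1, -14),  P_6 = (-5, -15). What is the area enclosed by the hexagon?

P_1→P_2: (-13)(0) − (-9)(-4) = -36
P_2→P_3: (-9)(15) − (-11)(0) = -135
P_3→P_4: (-11)(-7) − (-4)(15) = 137
P_4→P_5: (-4)(-14) − (1)(-7) = 63
P_5→P_6: (1)(-15) − (-5)(-14) = -85
P_6→P_1: (-5)(-4) − (-13)(-15) = -175
Σ = -231
Area = |Σ|/2 = 115.5.

115.5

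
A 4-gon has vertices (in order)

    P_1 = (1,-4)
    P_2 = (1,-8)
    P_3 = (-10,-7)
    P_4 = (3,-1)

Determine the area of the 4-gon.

Apply Gauss's area formula: 2A = Σ (x_i·y_{i+1} − x_{i+1}·y_i), indices taken mod 4.
Σ = (-4) + (-87) + (31) + (-11) = -71
Area = |Σ|/2 = 35.5.

35.5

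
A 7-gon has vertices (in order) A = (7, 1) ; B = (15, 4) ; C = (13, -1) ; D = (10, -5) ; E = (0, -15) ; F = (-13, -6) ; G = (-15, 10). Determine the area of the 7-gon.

Apply the shoelace formula: 2A = Σ (x_i·y_{i+1} − x_{i+1}·y_i), indices taken mod 7.
Σ = (13) + (-67) + (-55) + (-150) + (-195) + (-220) + (-85) = -759
Area = |Σ|/2 = 379.5.

379.5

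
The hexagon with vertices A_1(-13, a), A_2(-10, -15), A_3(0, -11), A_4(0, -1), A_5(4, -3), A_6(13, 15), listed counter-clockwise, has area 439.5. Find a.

12

Write out the shoelace sum; only the two edges meeting at A_1 involve a:
2·Area = [(13·a − (-13)·15) + ((-13)·(-15) − (-10)·a)] + 213
       = 23·a + 603 = 879
⇒ a = 12.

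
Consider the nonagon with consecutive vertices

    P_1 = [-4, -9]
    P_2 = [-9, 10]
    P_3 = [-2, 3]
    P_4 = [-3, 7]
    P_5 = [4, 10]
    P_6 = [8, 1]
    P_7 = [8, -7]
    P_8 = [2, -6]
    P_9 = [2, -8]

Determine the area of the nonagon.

Σ = (-121) + (-7) + (-5) + (-58) + (-76) + (-64) + (-34) + (-4) + (-50) = -419
Area = |Σ|/2 = 209.5.

209.5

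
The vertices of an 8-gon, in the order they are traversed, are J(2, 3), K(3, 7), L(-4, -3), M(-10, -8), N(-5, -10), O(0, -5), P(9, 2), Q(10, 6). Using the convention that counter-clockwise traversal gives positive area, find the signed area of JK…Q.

J→K: (2)(7) − (3)(3) = 5
K→L: (3)(-3) − (-4)(7) = 19
L→M: (-4)(-8) − (-10)(-3) = 2
M→N: (-10)(-10) − (-5)(-8) = 60
N→O: (-5)(-5) − (0)(-10) = 25
O→P: (0)(2) − (9)(-5) = 45
P→Q: (9)(6) − (10)(2) = 34
Q→J: (10)(3) − (2)(6) = 18
Σ = 208
Signed area = Σ/2 = 104 (positive ⇒ counter-clockwise traversal).

104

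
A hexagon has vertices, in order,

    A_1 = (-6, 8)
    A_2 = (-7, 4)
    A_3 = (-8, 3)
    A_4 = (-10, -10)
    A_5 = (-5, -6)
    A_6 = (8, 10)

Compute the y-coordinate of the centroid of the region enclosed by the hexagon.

39/19

Apply Gauss's area formula. First the cross-terms c_i = x_i·y_{i+1} − x_{i+1}·y_i:
  32, 11, 110, 10, -2, 124  ⇒  2A = 285, A = 142.5.
Then Σ (y_i + y_{i+1})·c_i = 1755, so ȳ = 1755 / (6·142.5) = 39/19.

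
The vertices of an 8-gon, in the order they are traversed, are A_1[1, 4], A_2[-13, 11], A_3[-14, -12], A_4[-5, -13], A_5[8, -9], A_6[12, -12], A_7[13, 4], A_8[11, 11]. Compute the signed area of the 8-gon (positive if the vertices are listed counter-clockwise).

Apply Gauss's area formula: 2A = Σ (x_i·y_{i+1} − x_{i+1}·y_i), indices taken mod 8.
A_1→A_2: (1)(11) − (-13)(4) = 63
A_2→A_3: (-13)(-12) − (-14)(11) = 310
A_3→A_4: (-14)(-13) − (-5)(-12) = 122
A_4→A_5: (-5)(-9) − (8)(-13) = 149
A_5→A_6: (8)(-12) − (12)(-9) = 12
A_6→A_7: (12)(4) − (13)(-12) = 204
A_7→A_8: (13)(11) − (11)(4) = 99
A_8→A_1: (11)(4) − (1)(11) = 33
Σ = 992
Signed area = Σ/2 = 496 (positive ⇒ counter-clockwise traversal).

496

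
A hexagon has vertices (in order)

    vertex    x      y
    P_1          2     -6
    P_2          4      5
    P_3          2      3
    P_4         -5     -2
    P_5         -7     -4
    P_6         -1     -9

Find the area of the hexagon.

Apply the shoelace formula: 2A = Σ (x_i·y_{i+1} − x_{i+1}·y_i), indices taken mod 6.
P_1→P_2: (2)(5) − (4)(-6) = 34
P_2→P_3: (4)(3) − (2)(5) = 2
P_3→P_4: (2)(-2) − (-5)(3) = 11
P_4→P_5: (-5)(-4) − (-7)(-2) = 6
P_5→P_6: (-7)(-9) − (-1)(-4) = 59
P_6→P_1: (-1)(-6) − (2)(-9) = 24
Σ = 136
Area = |Σ|/2 = 68.

68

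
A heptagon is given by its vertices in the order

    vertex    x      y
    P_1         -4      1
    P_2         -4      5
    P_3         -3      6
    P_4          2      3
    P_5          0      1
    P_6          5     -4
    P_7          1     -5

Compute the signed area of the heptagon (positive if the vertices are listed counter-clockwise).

Σ = (-16) + (-9) + (-21) + (2) + (-5) + (-21) + (-19) = -89
Signed area = Σ/2 = -44.5 (negative ⇒ clockwise traversal).

-44.5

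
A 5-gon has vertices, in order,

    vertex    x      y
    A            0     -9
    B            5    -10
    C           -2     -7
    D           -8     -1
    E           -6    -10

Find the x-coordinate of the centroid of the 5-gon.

Apply the shoelace (surveyor's) formula. First the cross-terms c_i = x_i·y_{i+1} − x_{i+1}·y_i:
  45, -55, -54, 74, 54  ⇒  2A = 64, A = 32.
Then Σ (x_i + x_{i+1})·c_i = -760, so x̄ = -760 / (6·32) = -95/24.

-95/24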